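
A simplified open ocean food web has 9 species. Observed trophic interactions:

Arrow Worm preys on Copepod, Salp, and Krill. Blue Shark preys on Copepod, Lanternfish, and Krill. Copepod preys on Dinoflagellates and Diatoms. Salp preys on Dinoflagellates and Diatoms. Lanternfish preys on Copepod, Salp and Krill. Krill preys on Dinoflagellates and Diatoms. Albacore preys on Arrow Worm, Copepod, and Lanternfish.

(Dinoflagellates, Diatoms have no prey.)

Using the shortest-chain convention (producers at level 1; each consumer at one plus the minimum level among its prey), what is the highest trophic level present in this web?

3

Producers (level 1): Dinoflagellates, Diatoms.
Following each consumer down to its lowest-level prey: Dinoflagellates → Copepod → Albacore (levels 1 through 3).
All prey of Albacore (Copepod 2, Arrow Worm 3, Lanternfish 3) are at level 2 or above, so Albacore is at level 1 + 2 = 3.
Every consumer has at least one prey at level 2 or below, so none exceeds level 3.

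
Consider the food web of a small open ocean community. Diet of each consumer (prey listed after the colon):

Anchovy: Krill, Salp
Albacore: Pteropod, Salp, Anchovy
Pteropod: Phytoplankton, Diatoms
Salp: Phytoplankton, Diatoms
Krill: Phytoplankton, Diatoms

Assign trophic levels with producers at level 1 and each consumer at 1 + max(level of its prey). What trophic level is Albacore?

Phytoplankton is a producer → level 1.
Krill eats Phytoplankton (level 1); other prey at levels: Diatoms 1 → level 2.
Anchovy eats Krill (level 2); other prey at levels: Salp 2 → level 3.
Albacore eats Anchovy (level 3); other prey at levels: Pteropod 2, Salp 2 → level 4.

Trophic level 4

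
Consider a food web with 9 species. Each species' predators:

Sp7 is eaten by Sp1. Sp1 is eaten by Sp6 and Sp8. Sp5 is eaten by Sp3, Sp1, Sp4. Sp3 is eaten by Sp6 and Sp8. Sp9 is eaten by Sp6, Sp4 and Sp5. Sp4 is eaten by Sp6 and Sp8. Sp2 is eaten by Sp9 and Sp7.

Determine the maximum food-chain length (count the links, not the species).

4 links

One longest chain: Sp2 → Sp9 → Sp5 → Sp3 → Sp8.
It has 5 species and 4 links.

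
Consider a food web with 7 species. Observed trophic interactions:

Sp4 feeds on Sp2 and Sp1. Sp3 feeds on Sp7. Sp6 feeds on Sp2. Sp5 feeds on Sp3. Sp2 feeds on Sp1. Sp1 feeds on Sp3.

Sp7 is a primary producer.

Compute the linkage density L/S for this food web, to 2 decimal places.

L/S = 1.00

There are L = 7 links among S = 7 species.
L/S = 7/7 = 1.0000 ≈ 1.00.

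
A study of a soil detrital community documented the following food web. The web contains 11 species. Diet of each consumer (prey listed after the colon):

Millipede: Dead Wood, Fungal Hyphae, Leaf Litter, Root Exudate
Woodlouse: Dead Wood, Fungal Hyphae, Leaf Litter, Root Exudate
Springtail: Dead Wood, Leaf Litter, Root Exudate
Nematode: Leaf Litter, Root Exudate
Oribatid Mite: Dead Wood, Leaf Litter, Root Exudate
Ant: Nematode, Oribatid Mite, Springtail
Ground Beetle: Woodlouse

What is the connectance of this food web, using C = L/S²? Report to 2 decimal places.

C = 0.17

The web has S = 11 species and L = 20 feeding links.
C = L / S² = 20 / 121 = 0.1653 ≈ 0.17.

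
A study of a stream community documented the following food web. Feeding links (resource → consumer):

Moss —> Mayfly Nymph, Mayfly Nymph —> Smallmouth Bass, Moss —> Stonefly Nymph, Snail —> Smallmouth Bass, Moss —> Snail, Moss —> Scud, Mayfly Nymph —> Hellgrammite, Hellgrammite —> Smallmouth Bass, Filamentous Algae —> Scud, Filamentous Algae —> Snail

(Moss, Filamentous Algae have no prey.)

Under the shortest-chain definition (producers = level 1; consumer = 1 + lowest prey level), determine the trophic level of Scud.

Trophic level 2

Moss is a producer → level 1.
Scud eats Moss → level 2.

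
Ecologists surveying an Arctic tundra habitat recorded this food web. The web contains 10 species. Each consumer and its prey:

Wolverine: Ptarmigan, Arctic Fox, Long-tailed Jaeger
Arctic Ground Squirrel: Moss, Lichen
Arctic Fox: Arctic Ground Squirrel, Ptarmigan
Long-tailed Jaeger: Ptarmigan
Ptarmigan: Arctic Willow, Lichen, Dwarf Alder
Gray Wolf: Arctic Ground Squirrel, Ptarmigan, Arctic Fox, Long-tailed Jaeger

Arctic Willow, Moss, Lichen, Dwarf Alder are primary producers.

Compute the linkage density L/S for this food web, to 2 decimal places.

There are L = 15 links among S = 10 species.
L/S = 15/10 = 1.5000 ≈ 1.50.

L/S = 1.50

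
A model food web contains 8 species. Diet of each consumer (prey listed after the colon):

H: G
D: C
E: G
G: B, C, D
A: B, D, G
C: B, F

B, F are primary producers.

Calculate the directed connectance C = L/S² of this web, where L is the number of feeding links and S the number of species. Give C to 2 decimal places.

C = 0.17

The web has S = 8 species and L = 11 feeding links.
C = L / S² = 11 / 64 = 0.1719 ≈ 0.17.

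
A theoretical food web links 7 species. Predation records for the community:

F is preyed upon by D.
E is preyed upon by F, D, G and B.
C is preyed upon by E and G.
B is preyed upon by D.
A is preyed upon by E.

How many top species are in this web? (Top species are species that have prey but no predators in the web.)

2

Top species (has prey, but nothing eats it): G, D.
Count: 2.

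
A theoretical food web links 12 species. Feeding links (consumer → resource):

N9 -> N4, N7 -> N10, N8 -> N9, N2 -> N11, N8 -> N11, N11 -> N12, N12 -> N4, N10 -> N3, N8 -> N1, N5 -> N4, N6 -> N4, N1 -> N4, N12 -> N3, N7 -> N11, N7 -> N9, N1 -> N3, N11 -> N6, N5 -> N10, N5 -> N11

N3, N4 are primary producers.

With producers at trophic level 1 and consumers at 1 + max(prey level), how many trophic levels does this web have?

4

Producers (level 1): N3, N4.
N4 → N6 → N11 → N8 gives N8 level 4.
No species has a prey at level 4, so no species reaches level 5.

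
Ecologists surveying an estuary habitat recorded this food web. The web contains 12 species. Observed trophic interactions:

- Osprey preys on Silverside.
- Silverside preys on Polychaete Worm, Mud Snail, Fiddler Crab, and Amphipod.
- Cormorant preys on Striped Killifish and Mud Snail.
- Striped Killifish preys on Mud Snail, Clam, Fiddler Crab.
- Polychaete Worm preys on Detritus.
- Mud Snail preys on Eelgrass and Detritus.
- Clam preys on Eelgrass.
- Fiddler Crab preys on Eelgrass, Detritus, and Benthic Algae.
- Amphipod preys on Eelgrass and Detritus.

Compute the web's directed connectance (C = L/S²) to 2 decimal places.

The web has S = 12 species and L = 19 feeding links.
C = L / S² = 19 / 144 = 0.1319 ≈ 0.13.

C = 0.13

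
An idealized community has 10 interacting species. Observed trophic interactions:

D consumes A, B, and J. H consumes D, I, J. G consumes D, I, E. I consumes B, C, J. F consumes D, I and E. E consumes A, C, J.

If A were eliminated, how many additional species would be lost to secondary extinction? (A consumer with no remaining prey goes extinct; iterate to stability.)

Remove A.
Every predator of it retains at least one other prey: D still has B, J; E still has C, J.
No consumer loses all prey, so no secondary extinctions occur.

0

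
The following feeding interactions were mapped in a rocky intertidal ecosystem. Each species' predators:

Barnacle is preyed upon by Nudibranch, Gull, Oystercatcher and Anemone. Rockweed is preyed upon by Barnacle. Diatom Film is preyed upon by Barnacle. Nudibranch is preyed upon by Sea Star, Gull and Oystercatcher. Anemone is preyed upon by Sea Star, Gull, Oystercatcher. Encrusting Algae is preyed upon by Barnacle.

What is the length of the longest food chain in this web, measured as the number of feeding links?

3 links

One longest chain: Rockweed → Barnacle → Nudibranch → Oystercatcher.
It has 4 species and 3 links.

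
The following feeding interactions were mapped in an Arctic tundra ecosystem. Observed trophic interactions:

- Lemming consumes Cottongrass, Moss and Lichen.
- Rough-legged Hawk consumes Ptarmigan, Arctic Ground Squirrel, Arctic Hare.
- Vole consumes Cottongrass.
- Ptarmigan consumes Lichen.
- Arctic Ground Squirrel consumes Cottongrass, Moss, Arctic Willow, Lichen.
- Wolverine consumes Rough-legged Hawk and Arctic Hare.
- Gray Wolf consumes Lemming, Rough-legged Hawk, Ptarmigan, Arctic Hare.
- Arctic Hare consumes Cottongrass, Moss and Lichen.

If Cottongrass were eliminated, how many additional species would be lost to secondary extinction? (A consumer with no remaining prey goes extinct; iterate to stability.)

1

Remove Cottongrass.
Round 1: Vole (all prey gone) → extinct.
No further losses. Total secondary extinctions: 1.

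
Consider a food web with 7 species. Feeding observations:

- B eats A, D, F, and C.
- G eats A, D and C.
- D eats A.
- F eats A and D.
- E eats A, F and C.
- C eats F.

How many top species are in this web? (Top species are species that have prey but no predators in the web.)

3

Top species (has prey, but nothing eats it): E, G, B.
Count: 3.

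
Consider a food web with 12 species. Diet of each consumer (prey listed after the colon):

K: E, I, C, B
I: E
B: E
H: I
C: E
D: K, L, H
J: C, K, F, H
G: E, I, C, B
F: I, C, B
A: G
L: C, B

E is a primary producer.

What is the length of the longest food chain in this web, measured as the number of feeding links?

3 links

One longest chain: E → I → G → A.
It has 4 species and 3 links.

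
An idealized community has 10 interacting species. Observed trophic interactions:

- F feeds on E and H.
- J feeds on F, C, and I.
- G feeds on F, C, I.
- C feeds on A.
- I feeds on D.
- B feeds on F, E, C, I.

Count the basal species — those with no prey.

4

Basal species (no prey listed): D, H, A, E.
Count: 4.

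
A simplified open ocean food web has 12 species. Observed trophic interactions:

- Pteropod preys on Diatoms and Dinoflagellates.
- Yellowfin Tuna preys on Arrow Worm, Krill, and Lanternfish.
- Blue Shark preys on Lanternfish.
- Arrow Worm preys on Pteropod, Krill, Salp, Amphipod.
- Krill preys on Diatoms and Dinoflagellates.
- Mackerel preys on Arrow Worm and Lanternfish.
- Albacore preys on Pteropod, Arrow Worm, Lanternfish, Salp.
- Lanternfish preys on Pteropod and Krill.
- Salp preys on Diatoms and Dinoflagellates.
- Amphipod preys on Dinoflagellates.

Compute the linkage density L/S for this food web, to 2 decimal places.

There are L = 23 links among S = 12 species.
L/S = 23/12 = 1.9167 ≈ 1.92.

L/S = 1.92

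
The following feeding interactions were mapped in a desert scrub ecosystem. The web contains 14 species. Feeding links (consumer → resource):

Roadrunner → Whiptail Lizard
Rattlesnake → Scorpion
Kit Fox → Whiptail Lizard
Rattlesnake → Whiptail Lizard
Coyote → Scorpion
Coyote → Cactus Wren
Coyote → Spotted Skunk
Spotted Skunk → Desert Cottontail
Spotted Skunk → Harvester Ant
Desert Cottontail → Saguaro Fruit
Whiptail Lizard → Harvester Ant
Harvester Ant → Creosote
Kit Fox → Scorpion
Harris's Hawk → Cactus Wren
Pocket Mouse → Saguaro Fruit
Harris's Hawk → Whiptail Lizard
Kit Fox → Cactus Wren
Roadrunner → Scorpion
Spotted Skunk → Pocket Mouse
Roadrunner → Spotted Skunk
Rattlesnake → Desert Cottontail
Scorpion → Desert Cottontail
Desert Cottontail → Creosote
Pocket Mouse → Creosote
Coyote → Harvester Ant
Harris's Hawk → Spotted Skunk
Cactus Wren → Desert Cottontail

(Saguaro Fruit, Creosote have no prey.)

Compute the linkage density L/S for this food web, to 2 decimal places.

There are L = 27 links among S = 14 species.
L/S = 27/14 = 1.9286 ≈ 1.93.

L/S = 1.93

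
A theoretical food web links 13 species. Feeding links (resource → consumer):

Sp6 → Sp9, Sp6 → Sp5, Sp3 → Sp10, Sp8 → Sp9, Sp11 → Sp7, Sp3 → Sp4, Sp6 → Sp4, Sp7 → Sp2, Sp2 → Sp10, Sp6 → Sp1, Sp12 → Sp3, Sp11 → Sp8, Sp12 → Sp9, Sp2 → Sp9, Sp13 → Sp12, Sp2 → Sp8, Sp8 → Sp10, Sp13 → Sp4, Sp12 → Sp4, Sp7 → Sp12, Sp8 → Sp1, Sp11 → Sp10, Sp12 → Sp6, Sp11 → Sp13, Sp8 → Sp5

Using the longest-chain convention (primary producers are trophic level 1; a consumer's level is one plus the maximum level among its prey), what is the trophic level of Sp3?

Trophic level 4

Sp11 is a producer → level 1.
Sp7 eats Sp11 → level 2.
Sp12 eats Sp7 (level 2); other prey at levels: Sp13 2 → level 3.
Sp3 eats Sp12 → level 4.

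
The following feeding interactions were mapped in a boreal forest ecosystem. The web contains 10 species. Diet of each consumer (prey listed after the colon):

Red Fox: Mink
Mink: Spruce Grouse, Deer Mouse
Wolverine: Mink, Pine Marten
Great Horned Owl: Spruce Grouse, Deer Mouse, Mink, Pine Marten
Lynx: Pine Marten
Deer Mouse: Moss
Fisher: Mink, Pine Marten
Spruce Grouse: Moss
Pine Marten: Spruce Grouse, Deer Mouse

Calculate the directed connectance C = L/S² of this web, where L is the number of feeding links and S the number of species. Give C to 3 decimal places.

The web has S = 10 species and L = 16 feeding links.
C = L / S² = 16 / 100 = 0.1600 ≈ 0.160.

C = 0.160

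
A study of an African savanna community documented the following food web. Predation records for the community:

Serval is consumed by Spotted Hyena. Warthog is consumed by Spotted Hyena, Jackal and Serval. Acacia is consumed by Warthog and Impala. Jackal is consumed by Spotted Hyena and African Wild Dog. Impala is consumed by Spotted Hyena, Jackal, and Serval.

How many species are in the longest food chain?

4 species

One longest chain: Acacia → Warthog → Jackal → African Wild Dog.
It has 4 species and 3 links.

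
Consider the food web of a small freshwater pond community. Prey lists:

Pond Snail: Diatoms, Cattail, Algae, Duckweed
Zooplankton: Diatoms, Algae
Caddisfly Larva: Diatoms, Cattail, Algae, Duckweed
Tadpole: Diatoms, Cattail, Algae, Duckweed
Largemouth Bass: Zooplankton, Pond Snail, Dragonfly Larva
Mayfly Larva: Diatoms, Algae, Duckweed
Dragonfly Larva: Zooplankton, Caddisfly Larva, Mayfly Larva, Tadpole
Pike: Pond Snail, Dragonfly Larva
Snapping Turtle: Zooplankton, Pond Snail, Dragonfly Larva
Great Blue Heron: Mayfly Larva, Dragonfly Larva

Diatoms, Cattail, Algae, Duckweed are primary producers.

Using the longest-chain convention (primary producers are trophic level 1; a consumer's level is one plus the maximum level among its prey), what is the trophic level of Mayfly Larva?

Diatoms is a producer → level 1.
Mayfly Larva eats Diatoms (level 1); other prey at levels: Algae 1, Duckweed 1 → level 2.

Trophic level 2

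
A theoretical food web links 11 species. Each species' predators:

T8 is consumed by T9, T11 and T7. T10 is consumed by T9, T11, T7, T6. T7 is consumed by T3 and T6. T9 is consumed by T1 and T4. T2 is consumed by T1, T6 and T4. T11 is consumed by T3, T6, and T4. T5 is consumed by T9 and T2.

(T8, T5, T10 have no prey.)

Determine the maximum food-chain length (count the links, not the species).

One longest chain: T8 → T11 → T4.
It has 3 species and 2 links.

2 links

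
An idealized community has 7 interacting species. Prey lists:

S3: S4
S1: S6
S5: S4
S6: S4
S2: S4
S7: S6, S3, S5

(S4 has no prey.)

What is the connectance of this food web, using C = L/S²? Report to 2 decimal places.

C = 0.16

The web has S = 7 species and L = 8 feeding links.
C = L / S² = 8 / 49 = 0.1633 ≈ 0.16.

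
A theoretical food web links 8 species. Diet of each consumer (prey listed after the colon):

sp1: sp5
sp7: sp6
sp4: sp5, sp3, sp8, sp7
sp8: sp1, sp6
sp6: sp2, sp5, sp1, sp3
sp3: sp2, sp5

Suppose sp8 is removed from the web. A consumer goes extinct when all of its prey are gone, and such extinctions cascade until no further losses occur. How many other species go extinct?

Remove sp8.
Every predator of it retains at least one other prey: sp4 still has sp5, sp3, sp7.
No consumer loses all prey, so no secondary extinctions occur.

0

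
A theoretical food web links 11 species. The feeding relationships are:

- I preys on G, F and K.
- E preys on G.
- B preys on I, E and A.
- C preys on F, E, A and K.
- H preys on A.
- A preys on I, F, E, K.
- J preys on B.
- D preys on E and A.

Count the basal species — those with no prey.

3

Basal species (no prey listed): K, G, F.
Count: 3.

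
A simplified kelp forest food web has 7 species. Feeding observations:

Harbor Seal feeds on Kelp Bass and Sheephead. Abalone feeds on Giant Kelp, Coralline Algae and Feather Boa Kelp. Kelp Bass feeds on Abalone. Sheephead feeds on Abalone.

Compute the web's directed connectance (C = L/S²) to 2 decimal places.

C = 0.14

The web has S = 7 species and L = 7 feeding links.
C = L / S² = 7 / 49 = 0.1429 ≈ 0.14.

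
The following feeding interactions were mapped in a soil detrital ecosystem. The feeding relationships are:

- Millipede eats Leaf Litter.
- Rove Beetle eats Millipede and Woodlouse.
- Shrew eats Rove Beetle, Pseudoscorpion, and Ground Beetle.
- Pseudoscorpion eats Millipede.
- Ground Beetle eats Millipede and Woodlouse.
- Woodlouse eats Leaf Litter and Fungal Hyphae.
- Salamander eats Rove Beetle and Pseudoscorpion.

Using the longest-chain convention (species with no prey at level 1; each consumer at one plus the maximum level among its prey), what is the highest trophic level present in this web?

Basal resources (level 1): Fungal Hyphae, Leaf Litter.
Fungal Hyphae → Woodlouse → Rove Beetle → Shrew gives Shrew level 4.
No species has a prey at level 4, so no species reaches level 5.

4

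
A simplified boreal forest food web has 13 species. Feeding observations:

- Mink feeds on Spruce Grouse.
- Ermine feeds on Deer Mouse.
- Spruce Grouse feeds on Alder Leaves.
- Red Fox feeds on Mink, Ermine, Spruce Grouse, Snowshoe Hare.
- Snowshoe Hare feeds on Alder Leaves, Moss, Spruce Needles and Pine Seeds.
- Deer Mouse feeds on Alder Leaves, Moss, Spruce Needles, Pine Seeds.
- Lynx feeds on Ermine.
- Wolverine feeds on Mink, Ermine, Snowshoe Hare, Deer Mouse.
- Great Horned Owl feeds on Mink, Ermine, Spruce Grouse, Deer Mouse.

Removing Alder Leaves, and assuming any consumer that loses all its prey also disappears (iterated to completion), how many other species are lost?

Remove Alder Leaves.
Round 1: Spruce Grouse (all prey gone) → extinct.
Round 2: Mink (all prey gone) → extinct.
No further losses. Total secondary extinctions: 2.

2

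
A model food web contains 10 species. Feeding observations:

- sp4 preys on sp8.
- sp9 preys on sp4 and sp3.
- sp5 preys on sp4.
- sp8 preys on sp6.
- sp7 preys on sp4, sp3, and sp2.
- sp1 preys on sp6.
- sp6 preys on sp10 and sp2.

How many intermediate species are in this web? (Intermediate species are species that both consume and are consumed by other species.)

3

Intermediate species (has both prey and predators): sp6, sp8, sp4.
Count: 3.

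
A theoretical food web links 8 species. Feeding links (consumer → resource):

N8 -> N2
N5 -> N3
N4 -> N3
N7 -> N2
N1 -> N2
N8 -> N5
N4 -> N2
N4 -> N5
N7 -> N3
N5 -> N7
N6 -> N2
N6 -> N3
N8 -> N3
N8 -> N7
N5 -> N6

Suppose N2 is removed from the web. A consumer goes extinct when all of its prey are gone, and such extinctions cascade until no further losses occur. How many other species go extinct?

Remove N2.
Round 1: N1 (all prey gone) → extinct.
No further losses. Total secondary extinctions: 1.

1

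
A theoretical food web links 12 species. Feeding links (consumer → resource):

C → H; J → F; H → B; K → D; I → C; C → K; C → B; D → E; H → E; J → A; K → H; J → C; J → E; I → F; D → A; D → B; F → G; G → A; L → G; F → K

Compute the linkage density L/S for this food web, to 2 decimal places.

L/S = 1.67

There are L = 20 links among S = 12 species.
L/S = 20/12 = 1.6667 ≈ 1.67.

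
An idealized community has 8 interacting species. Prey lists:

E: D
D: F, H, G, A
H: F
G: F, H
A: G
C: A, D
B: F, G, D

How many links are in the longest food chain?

5 links

One longest chain: F → H → G → A → D → C.
It has 6 species and 5 links.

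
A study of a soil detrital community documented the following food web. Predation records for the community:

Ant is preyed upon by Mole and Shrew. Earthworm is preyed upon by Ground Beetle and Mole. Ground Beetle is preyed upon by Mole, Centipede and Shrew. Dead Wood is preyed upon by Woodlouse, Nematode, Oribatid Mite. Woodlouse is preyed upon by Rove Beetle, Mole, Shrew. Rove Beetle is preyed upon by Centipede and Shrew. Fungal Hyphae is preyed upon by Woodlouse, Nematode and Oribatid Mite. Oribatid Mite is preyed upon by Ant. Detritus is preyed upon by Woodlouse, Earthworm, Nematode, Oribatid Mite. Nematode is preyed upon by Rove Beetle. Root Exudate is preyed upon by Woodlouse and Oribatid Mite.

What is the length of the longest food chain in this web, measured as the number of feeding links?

One longest chain: Fungal Hyphae → Woodlouse → Rove Beetle → Shrew.
It has 4 species and 3 links.

3 links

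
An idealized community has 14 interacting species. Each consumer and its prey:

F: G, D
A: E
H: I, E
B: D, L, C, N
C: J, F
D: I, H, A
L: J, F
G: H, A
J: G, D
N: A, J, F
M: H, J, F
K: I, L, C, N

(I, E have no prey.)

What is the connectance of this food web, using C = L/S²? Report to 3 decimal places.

C = 0.153

The web has S = 14 species and L = 30 feeding links.
C = L / S² = 30 / 196 = 0.1531 ≈ 0.153.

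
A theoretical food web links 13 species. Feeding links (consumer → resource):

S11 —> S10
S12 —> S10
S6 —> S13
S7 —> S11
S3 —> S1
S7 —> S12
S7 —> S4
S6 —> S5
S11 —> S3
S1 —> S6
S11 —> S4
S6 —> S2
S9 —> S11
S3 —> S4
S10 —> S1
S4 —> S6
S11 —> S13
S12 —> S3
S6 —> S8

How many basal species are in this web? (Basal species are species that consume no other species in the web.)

4

Basal species (no prey listed): S5, S2, S8, S13.
Count: 4.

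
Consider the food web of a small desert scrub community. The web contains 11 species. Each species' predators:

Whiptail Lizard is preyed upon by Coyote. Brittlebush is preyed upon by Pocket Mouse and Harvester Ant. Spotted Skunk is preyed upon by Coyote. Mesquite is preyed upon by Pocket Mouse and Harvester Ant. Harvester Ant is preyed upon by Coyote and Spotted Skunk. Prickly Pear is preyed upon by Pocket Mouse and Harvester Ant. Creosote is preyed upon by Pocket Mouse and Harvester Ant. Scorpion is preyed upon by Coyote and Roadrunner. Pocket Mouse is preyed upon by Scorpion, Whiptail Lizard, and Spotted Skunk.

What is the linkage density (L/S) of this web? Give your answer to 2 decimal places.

There are L = 17 links among S = 11 species.
L/S = 17/11 = 1.5455 ≈ 1.55.

L/S = 1.55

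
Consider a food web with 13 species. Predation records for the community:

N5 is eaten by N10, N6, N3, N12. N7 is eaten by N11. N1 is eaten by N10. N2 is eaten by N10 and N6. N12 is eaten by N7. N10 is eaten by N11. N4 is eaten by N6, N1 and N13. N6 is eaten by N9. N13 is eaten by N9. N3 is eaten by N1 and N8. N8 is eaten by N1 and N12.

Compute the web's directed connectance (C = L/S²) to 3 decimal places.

The web has S = 13 species and L = 19 feeding links.
C = L / S² = 19 / 169 = 0.1124 ≈ 0.112.

C = 0.112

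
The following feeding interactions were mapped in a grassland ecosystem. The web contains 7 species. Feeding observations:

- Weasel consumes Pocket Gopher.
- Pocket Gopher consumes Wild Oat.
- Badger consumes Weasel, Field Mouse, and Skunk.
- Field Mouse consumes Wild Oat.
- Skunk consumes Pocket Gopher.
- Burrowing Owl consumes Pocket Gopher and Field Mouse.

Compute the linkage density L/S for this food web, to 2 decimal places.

L/S = 1.29

There are L = 9 links among S = 7 species.
L/S = 9/7 = 1.2857 ≈ 1.29.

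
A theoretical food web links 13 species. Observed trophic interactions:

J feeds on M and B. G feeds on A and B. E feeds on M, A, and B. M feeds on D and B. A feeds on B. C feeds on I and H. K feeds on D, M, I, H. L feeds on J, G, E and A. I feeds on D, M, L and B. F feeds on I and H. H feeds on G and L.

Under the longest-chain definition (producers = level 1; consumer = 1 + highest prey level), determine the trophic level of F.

Trophic level 6

B is a producer → level 1.
A eats B → level 2.
G eats A (level 2); other prey at levels: B 1 → level 3.
L eats G (level 3); other prey at levels: A 2, E 3, J 3 → level 4.
I eats L (level 4); other prey at levels: B 1, D 1, M 2 → level 5.
F eats I (level 5); other prey at levels: H 5 → level 6.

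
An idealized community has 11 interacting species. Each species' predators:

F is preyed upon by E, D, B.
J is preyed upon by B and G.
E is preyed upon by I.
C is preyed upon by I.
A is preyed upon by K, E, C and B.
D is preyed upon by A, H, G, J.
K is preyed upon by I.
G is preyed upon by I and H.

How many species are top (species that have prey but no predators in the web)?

Top species (has prey, but nothing eats it): B, H, I.
Count: 3.

3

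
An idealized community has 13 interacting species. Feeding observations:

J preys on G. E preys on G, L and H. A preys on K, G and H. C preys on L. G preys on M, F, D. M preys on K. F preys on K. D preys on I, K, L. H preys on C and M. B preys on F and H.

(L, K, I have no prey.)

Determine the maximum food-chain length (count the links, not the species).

3 links

One longest chain: L → C → H → E.
It has 4 species and 3 links.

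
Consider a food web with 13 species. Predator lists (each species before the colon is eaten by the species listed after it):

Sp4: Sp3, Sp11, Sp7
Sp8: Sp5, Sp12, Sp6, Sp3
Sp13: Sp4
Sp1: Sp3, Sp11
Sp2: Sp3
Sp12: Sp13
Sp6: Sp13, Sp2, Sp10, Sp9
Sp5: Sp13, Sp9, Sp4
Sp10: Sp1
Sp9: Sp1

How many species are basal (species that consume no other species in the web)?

1

Basal species (no prey listed): Sp8.
Count: 1.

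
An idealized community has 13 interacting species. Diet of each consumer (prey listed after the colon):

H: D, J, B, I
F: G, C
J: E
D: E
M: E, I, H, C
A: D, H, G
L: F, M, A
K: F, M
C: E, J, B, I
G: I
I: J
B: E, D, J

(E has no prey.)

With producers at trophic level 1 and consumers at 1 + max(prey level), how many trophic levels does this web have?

Producers (level 1): E.
E → J → I → G → F → L gives L level 6.
No species has a prey at level 6, so no species reaches level 7.

6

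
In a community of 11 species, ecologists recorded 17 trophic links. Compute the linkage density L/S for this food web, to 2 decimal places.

L/S = 1.55

There are L = 17 links among S = 11 species.
L/S = 17/11 = 1.5455 ≈ 1.55.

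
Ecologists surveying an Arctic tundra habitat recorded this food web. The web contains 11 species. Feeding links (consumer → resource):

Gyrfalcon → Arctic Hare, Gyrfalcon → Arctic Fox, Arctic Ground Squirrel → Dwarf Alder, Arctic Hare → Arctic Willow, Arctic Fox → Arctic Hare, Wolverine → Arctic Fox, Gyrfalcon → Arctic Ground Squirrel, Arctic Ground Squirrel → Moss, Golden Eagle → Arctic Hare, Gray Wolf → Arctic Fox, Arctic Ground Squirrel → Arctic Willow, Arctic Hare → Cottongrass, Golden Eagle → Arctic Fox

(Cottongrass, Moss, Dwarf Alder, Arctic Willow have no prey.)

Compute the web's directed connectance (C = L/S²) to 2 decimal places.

C = 0.11

The web has S = 11 species and L = 13 feeding links.
C = L / S² = 13 / 121 = 0.1074 ≈ 0.11.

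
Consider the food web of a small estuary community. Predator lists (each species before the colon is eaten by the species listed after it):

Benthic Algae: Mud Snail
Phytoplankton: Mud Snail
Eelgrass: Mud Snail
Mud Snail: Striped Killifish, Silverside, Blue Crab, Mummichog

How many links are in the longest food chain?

One longest chain: Eelgrass → Mud Snail → Striped Killifish.
It has 3 species and 2 links.

2 links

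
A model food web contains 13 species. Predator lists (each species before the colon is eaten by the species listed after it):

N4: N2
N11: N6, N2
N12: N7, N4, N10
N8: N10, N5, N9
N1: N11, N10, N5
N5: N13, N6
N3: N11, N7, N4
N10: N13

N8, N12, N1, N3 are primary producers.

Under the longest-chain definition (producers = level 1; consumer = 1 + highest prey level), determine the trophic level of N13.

N8 is a producer → level 1.
N5 eats N8 (level 1); other prey at levels: N1 1 → level 2.
N13 eats N5 (level 2); other prey at levels: N10 2 → level 3.

Trophic level 3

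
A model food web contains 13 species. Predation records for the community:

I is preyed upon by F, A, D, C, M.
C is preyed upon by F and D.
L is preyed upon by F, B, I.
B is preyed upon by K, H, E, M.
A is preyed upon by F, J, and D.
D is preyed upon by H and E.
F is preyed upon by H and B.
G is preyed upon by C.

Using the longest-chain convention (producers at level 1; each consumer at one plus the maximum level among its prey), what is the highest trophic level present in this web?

Producers (level 1): G, L.
L → I → A → F → B → K gives K level 6.
No species has a prey at level 6, so no species reaches level 7.

6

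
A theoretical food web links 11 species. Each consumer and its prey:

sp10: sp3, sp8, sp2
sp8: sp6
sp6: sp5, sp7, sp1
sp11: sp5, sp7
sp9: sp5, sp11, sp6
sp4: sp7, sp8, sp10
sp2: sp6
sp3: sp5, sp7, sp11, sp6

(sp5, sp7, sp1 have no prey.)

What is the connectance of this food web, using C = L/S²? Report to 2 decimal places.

C = 0.17

The web has S = 11 species and L = 20 feeding links.
C = L / S² = 20 / 121 = 0.1653 ≈ 0.17.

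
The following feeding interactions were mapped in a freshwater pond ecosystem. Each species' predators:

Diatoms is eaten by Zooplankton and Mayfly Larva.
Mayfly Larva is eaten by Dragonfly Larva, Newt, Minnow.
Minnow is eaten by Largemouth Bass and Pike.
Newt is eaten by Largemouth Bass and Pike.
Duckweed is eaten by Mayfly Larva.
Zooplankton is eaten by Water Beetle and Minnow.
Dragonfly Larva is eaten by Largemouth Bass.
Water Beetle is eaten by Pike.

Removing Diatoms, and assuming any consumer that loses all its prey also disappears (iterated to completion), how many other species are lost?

Remove Diatoms.
Round 1: Zooplankton (all prey gone) → extinct.
Round 2: Water Beetle (all prey gone) → extinct.
No further losses. Total secondary extinctions: 2.

2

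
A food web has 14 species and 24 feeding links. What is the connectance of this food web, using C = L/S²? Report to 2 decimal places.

C = 0.12

The web has S = 14 species and L = 24 feeding links.
C = L / S² = 24 / 196 = 0.1224 ≈ 0.12.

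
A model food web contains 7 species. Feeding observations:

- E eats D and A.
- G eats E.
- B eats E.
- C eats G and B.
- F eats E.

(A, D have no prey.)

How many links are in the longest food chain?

One longest chain: A → E → G → C.
It has 4 species and 3 links.

3 links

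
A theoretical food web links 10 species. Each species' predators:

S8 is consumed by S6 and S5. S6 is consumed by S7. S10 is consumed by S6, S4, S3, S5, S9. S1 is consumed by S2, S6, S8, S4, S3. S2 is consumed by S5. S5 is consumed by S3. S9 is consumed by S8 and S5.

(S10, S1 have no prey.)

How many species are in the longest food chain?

5 species

One longest chain: S10 → S9 → S8 → S5 → S3.
It has 5 species and 4 links.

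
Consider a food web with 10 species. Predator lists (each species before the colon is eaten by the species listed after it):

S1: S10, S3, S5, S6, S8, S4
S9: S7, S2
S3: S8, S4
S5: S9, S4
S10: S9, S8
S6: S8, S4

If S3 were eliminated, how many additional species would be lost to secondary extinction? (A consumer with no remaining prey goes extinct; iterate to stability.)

Remove S3.
Every predator of it retains at least one other prey: S8 still has S1, S10, S6; S4 still has S1, S5, S6.
No consumer loses all prey, so no secondary extinctions occur.

0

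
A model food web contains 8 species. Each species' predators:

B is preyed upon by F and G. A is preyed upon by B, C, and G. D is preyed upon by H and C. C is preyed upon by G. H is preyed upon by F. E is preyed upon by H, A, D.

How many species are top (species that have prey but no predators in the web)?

Top species (has prey, but nothing eats it): F, G.
Count: 2.

2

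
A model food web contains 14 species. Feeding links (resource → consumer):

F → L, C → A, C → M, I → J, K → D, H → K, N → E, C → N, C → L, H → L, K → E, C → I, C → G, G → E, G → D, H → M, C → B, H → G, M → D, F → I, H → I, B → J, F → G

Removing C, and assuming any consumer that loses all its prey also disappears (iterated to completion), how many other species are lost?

Remove C.
Round 1: B (all prey gone), A (all prey gone), N (all prey gone) → extinct.
No further losses. Total secondary extinctions: 3.

3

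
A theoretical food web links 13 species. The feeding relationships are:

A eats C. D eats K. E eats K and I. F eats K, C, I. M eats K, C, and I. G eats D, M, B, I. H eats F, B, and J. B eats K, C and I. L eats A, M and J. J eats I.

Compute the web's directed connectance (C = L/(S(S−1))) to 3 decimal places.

C = 0.154

The web has S = 13 species and L = 24 feeding links.
C = L / (S(S−1)) = 24 / 156 = 0.1538 ≈ 0.154.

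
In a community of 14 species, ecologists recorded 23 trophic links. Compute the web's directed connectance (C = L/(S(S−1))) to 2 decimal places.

C = 0.13

The web has S = 14 species and L = 23 feeding links.
C = L / (S(S−1)) = 23 / 182 = 0.1264 ≈ 0.13.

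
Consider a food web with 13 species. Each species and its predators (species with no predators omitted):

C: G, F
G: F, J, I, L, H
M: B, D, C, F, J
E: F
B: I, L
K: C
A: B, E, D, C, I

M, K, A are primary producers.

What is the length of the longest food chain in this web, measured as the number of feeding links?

One longest chain: M → C → G → F.
It has 4 species and 3 links.

3 links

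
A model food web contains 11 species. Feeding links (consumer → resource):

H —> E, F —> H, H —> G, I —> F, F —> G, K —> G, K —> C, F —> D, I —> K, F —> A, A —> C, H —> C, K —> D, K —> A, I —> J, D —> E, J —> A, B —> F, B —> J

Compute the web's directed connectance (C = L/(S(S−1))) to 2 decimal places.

C = 0.17

The web has S = 11 species and L = 19 feeding links.
C = L / (S(S−1)) = 19 / 110 = 0.1727 ≈ 0.17.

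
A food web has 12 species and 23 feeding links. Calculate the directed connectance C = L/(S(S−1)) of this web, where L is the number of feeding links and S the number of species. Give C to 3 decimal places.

C = 0.174

The web has S = 12 species and L = 23 feeding links.
C = L / (S(S−1)) = 23 / 132 = 0.1742 ≈ 0.174.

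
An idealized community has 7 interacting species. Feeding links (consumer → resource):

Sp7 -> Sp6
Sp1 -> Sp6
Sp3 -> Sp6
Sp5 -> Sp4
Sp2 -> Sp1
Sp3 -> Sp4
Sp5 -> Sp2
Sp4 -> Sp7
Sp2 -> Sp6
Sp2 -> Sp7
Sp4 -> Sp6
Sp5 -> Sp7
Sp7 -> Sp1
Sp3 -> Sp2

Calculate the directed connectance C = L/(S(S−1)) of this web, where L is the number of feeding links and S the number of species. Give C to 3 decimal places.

The web has S = 7 species and L = 14 feeding links.
C = L / (S(S−1)) = 14 / 42 = 0.3333 ≈ 0.333.

C = 0.333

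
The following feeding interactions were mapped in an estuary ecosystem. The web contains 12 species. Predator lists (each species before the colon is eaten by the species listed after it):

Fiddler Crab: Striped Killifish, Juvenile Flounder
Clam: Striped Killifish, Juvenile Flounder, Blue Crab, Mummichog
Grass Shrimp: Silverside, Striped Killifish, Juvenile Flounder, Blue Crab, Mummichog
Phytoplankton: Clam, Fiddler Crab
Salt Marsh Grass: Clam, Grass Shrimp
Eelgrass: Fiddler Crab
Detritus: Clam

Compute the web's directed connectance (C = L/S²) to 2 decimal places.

The web has S = 12 species and L = 17 feeding links.
C = L / S² = 17 / 144 = 0.1181 ≈ 0.12.

C = 0.12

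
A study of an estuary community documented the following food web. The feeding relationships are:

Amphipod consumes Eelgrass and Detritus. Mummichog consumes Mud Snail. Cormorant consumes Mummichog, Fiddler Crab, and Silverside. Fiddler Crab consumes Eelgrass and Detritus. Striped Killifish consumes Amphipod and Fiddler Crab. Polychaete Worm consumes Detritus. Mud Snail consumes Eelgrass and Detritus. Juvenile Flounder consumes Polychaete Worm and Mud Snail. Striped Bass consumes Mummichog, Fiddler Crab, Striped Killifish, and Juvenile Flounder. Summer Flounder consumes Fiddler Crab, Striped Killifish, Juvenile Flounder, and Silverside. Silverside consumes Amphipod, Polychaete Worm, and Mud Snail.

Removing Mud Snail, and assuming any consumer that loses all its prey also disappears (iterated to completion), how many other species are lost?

Remove Mud Snail.
Round 1: Mummichog (all prey gone) → extinct.
No further losses. Total secondary extinctions: 1.

1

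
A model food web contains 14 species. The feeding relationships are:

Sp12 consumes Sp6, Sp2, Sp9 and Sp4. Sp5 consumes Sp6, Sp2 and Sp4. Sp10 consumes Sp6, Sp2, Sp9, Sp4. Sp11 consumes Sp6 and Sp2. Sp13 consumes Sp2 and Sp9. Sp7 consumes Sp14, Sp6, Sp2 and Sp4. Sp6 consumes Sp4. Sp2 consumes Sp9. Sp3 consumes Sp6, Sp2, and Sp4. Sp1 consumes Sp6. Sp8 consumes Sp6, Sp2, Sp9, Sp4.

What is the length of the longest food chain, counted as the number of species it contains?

One longest chain: Sp4 → Sp6 → Sp3.
It has 3 species and 2 links.

3 species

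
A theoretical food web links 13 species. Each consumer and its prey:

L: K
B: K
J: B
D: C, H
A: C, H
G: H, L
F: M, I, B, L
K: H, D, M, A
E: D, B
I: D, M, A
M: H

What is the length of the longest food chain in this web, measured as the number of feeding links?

4 links

One longest chain: C → D → K → B → J.
It has 5 species and 4 links.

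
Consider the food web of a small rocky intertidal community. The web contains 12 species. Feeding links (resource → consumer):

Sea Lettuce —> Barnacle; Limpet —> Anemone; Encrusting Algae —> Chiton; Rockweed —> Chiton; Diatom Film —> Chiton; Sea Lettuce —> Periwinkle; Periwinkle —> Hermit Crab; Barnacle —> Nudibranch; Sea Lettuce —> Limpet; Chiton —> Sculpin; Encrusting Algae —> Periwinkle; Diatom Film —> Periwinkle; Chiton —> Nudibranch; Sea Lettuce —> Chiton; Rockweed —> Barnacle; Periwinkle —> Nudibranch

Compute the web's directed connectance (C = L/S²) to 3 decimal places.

The web has S = 12 species and L = 16 feeding links.
C = L / S² = 16 / 144 = 0.1111 ≈ 0.111.

C = 0.111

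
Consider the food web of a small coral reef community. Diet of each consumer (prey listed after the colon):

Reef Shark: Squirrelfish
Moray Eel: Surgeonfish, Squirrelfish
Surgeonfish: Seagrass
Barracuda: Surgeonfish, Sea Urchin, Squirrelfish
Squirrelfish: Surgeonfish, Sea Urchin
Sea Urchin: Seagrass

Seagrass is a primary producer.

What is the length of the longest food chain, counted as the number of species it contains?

4 species

One longest chain: Seagrass → Surgeonfish → Squirrelfish → Moray Eel.
It has 4 species and 3 links.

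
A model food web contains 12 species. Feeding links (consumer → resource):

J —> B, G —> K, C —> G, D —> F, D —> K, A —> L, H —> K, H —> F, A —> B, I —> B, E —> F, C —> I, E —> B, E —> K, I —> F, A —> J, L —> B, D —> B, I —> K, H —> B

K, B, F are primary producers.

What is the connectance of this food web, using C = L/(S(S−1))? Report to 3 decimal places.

C = 0.152

The web has S = 12 species and L = 20 feeding links.
C = L / (S(S−1)) = 20 / 132 = 0.1515 ≈ 0.152.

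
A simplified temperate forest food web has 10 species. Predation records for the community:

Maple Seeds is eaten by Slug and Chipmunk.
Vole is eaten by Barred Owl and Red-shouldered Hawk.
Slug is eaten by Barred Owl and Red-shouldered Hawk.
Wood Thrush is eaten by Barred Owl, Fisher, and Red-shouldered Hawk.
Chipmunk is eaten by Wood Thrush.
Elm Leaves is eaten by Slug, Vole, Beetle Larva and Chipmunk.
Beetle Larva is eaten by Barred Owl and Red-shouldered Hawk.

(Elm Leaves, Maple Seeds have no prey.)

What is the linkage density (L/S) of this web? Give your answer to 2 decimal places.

There are L = 16 links among S = 10 species.
L/S = 16/10 = 1.6000 ≈ 1.60.

L/S = 1.60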